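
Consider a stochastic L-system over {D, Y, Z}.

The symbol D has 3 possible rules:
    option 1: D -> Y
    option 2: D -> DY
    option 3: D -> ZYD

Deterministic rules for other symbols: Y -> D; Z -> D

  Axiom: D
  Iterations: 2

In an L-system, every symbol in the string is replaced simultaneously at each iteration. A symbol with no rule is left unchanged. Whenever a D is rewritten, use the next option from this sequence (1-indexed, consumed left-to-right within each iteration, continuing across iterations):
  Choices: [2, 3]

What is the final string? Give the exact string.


Step 0: D
Step 1: DY  (used choices [2])
Step 2: ZYDD  (used choices [3])

Answer: ZYDD


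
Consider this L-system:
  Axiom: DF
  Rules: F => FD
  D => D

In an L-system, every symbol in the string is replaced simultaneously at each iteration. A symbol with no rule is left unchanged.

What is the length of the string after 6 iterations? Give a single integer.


Answer: 8

Derivation:
Step 0: length = 2
Step 1: length = 3
Step 2: length = 4
Step 3: length = 5
Step 4: length = 6
Step 5: length = 7
Step 6: length = 8


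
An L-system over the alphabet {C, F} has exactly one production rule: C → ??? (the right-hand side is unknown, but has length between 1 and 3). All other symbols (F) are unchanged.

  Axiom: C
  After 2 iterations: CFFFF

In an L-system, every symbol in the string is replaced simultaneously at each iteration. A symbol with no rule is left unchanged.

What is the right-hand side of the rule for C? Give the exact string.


Trying C → CFF:
  Step 0: C
  Step 1: CFF
  Step 2: CFFFF
Matches the given result.

Answer: CFF


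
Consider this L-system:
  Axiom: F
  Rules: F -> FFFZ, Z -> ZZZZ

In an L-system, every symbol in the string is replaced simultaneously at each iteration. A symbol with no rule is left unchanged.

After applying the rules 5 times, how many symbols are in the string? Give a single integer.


Step 0: length = 1
Step 1: length = 4
Step 2: length = 16
Step 3: length = 64
Step 4: length = 256
Step 5: length = 1024

Answer: 1024


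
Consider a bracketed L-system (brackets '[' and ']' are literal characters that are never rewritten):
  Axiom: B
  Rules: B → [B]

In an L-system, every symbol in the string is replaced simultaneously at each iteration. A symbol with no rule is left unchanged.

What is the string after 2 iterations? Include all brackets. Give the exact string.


Answer: [[B]]

Derivation:
Step 0: B
Step 1: [B]
Step 2: [[B]]


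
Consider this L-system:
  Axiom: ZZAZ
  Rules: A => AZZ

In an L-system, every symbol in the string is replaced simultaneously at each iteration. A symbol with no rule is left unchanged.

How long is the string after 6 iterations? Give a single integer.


Answer: 16

Derivation:
Step 0: length = 4
Step 1: length = 6
Step 2: length = 8
Step 3: length = 10
Step 4: length = 12
Step 5: length = 14
Step 6: length = 16


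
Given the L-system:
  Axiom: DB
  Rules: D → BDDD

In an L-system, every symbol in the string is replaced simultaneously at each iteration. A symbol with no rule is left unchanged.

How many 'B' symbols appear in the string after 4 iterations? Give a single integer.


Answer: 41

Derivation:
Step 0: DB  (1 'B')
Step 1: BDDDB  (2 'B')
Step 2: BBDDDBDDDBDDDB  (5 'B')
Step 3: BBBDDDBDDDBDDDBBDDDBDDDBDDDBBDDDBDDDBDDDB  (14 'B')
Step 4: BBBBDDDBDDDBDDDBBDDDBDDDBDDDBBDDDBDDDBDDDBBBDDDBDDDBDDDBBDDDBDDDBDDDBBDDDBDDDBDDDBBBDDDBDDDBDDDBBDDDBDDDBDDDBBDDDBDDDBDDDB  (41 'B')


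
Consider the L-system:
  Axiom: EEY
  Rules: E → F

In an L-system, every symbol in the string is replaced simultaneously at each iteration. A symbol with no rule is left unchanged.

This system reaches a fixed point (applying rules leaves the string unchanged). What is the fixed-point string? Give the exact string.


Step 0: EEY
Step 1: FFY
Step 2: FFY  (unchanged — fixed point at step 1)

Answer: FFY


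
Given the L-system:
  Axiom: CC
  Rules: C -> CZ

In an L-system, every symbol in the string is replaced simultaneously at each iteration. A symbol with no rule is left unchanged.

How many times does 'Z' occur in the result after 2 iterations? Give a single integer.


Answer: 4

Derivation:
Step 0: CC  (0 'Z')
Step 1: CZCZ  (2 'Z')
Step 2: CZZCZZ  (4 'Z')


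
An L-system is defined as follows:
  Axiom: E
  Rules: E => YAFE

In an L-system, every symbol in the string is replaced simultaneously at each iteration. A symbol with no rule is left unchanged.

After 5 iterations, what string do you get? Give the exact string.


Step 0: E
Step 1: YAFE
Step 2: YAFYAFE
Step 3: YAFYAFYAFE
Step 4: YAFYAFYAFYAFE
Step 5: YAFYAFYAFYAFYAFE

Answer: YAFYAFYAFYAFYAFE


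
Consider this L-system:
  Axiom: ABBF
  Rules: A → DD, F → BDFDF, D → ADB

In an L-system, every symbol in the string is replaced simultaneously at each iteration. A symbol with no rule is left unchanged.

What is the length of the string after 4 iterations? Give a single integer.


Answer: 149

Derivation:
Step 0: length = 4
Step 1: length = 9
Step 2: length = 25
Step 3: length = 61
Step 4: length = 149


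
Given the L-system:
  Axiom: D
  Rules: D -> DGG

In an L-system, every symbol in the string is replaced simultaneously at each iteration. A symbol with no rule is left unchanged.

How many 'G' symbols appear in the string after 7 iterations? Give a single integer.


Step 0: D  (0 'G')
Step 1: DGG  (2 'G')
Step 2: DGGGG  (4 'G')
Step 3: DGGGGGG  (6 'G')
Step 4: DGGGGGGGG  (8 'G')
Step 5: DGGGGGGGGGG  (10 'G')
Step 6: DGGGGGGGGGGGG  (12 'G')
Step 7: DGGGGGGGGGGGGGG  (14 'G')

Answer: 14


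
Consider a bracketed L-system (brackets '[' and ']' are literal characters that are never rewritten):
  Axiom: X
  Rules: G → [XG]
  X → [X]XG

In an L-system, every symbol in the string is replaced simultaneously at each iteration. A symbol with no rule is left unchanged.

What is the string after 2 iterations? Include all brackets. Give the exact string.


Answer: [[X]XG][X]XG[XG]

Derivation:
Step 0: X
Step 1: [X]XG
Step 2: [[X]XG][X]XG[XG]


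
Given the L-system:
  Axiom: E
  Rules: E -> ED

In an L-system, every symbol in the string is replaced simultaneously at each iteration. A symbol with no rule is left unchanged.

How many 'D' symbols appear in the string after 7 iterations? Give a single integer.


Answer: 7

Derivation:
Step 0: E  (0 'D')
Step 1: ED  (1 'D')
Step 2: EDD  (2 'D')
Step 3: EDDD  (3 'D')
Step 4: EDDDD  (4 'D')
Step 5: EDDDDD  (5 'D')
Step 6: EDDDDDD  (6 'D')
Step 7: EDDDDDDD  (7 'D')


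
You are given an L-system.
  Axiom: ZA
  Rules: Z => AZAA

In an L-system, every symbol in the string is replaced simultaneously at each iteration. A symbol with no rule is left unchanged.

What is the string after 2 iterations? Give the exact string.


Answer: AAZAAAAA

Derivation:
Step 0: ZA
Step 1: AZAAA
Step 2: AAZAAAAA


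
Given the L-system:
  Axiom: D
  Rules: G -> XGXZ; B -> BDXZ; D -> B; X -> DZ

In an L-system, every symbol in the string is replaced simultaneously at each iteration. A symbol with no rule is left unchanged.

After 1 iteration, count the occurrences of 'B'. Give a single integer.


Step 0: D  (0 'B')
Step 1: B  (1 'B')

Answer: 1


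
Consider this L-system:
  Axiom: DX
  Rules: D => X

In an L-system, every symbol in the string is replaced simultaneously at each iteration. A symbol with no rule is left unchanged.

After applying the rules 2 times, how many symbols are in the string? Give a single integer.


Step 0: length = 2
Step 1: length = 2
Step 2: length = 2

Answer: 2


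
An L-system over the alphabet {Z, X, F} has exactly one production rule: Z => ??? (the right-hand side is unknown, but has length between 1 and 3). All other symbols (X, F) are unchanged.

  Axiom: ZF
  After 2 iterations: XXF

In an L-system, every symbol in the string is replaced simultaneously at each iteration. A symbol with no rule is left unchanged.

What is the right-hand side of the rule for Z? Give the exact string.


Answer: XX

Derivation:
Trying Z => XX:
  Step 0: ZF
  Step 1: XXF
  Step 2: XXF
Matches the given result.


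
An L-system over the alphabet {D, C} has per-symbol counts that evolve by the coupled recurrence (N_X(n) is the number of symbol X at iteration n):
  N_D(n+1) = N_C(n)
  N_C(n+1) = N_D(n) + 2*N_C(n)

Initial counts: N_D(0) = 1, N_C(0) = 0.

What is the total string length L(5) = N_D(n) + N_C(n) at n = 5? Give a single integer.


Answer: 41

Derivation:
Step 0: N_D=1, N_C=0, L=1
Step 1: N_D=0, N_C=1, L=1
Step 2: N_D=1, N_C=2, L=3
Step 3: N_D=2, N_C=5, L=7
Step 4: N_D=5, N_C=12, L=17
Step 5: N_D=12, N_C=29, L=41


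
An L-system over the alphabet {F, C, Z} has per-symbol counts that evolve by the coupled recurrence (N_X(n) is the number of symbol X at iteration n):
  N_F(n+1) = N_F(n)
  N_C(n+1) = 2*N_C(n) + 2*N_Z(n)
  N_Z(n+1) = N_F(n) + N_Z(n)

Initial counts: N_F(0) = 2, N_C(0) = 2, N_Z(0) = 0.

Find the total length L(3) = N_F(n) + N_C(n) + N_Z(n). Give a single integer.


Step 0: N_F=2, N_C=2, N_Z=0, L=4
Step 1: N_F=2, N_C=4, N_Z=2, L=8
Step 2: N_F=2, N_C=12, N_Z=4, L=18
Step 3: N_F=2, N_C=32, N_Z=6, L=40

Answer: 40


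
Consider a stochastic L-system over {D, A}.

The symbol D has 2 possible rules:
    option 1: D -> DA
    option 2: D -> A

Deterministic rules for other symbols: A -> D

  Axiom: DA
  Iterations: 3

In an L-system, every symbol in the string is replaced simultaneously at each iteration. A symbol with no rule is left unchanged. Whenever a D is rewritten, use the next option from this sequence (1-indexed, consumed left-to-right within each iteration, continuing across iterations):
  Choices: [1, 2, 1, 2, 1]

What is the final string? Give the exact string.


Step 0: DA
Step 1: DAD  (used choices [1])
Step 2: ADDA  (used choices [2, 1])
Step 3: DADAD  (used choices [2, 1])

Answer: DADAD


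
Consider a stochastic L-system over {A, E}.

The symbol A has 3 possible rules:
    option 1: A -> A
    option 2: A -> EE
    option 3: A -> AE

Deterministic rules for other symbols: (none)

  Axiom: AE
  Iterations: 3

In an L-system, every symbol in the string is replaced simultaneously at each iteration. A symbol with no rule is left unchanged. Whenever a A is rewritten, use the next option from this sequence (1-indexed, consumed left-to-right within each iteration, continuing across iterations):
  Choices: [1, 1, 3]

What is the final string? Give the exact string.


Answer: AEE

Derivation:
Step 0: AE
Step 1: AE  (used choices [1])
Step 2: AE  (used choices [1])
Step 3: AEE  (used choices [3])


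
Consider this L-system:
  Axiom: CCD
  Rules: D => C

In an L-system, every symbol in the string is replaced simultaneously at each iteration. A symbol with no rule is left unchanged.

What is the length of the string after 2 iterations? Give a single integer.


Step 0: length = 3
Step 1: length = 3
Step 2: length = 3

Answer: 3


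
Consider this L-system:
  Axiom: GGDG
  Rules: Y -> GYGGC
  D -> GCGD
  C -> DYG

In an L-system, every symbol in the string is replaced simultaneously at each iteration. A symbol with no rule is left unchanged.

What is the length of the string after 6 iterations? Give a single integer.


Answer: 190

Derivation:
Step 0: length = 4
Step 1: length = 7
Step 2: length = 12
Step 3: length = 24
Step 4: length = 47
Step 5: length = 95
Step 6: length = 190


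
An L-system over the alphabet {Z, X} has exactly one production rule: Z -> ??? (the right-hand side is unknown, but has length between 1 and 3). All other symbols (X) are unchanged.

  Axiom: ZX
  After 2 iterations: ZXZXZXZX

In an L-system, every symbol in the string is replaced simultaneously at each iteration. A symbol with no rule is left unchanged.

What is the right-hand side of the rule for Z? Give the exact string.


Answer: ZXZ

Derivation:
Trying Z -> ZXZ:
  Step 0: ZX
  Step 1: ZXZX
  Step 2: ZXZXZXZX
Matches the given result.


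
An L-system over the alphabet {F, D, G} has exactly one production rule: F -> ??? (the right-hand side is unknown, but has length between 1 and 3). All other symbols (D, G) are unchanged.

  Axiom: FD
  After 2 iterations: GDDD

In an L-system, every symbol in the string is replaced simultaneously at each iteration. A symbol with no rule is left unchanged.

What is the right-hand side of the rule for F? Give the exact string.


Answer: GDD

Derivation:
Trying F -> GDD:
  Step 0: FD
  Step 1: GDDD
  Step 2: GDDD
Matches the given result.


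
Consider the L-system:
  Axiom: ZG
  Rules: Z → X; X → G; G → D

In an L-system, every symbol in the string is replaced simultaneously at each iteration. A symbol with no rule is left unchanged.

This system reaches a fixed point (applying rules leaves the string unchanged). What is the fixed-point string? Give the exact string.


Step 0: ZG
Step 1: XD
Step 2: GD
Step 3: DD
Step 4: DD  (unchanged — fixed point at step 3)

Answer: DD


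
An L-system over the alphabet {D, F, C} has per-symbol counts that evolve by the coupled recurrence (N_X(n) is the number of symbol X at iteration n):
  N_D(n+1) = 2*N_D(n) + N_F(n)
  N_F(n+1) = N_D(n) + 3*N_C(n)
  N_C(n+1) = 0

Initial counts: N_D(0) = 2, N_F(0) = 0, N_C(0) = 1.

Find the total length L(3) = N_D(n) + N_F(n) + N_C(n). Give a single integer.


Step 0: N_D=2, N_F=0, N_C=1, L=3
Step 1: N_D=4, N_F=5, N_C=0, L=9
Step 2: N_D=13, N_F=4, N_C=0, L=17
Step 3: N_D=30, N_F=13, N_C=0, L=43

Answer: 43


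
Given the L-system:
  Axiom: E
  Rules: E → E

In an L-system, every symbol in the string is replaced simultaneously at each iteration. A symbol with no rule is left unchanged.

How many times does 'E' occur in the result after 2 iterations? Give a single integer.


Step 0: E  (1 'E')
Step 1: E  (1 'E')
Step 2: E  (1 'E')

Answer: 1


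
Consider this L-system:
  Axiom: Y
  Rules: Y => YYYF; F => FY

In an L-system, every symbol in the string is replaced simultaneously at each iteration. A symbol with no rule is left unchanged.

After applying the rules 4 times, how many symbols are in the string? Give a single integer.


Step 0: length = 1
Step 1: length = 4
Step 2: length = 14
Step 3: length = 48
Step 4: length = 164

Answer: 164


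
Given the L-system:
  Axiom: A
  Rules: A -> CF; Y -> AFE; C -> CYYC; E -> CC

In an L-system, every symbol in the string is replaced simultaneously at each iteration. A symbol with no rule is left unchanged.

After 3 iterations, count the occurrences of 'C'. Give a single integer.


Step 0: A  (0 'C')
Step 1: CF  (1 'C')
Step 2: CYYCF  (2 'C')
Step 3: CYYCAFEAFECYYCF  (4 'C')

Answer: 4


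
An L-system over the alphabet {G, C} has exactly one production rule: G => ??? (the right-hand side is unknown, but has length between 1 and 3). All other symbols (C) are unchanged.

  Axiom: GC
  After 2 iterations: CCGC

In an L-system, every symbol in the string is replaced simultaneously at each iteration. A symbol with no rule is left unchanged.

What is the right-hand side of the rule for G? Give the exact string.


Answer: CG

Derivation:
Trying G => CG:
  Step 0: GC
  Step 1: CGC
  Step 2: CCGC
Matches the given result.


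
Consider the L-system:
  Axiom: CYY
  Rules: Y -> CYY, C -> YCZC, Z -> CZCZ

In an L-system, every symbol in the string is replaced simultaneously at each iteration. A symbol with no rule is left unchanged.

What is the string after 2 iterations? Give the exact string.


Answer: CYYYCZCCZCZYCZCYCZCCYYCYYYCZCCYYCYY

Derivation:
Step 0: CYY
Step 1: YCZCCYYCYY
Step 2: CYYYCZCCZCZYCZCYCZCCYYCYYYCZCCYYCYY


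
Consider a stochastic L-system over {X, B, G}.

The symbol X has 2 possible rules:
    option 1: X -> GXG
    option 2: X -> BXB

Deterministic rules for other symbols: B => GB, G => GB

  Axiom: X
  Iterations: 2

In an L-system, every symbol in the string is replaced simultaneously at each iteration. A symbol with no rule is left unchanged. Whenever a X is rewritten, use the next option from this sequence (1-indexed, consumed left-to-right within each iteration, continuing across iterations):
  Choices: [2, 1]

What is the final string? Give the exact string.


Step 0: X
Step 1: BXB  (used choices [2])
Step 2: GBGXGGB  (used choices [1])

Answer: GBGXGGB


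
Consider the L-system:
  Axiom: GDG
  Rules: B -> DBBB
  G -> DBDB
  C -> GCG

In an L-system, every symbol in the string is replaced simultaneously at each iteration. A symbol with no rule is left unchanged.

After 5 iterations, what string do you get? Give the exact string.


Step 0: GDG
Step 1: DBDBDDBDB
Step 2: DDBBBDDBBBDDDBBBDDBBB
Step 3: DDDBBBDBBBDBBBDDDBBBDBBBDBBBDDDDBBBDBBBDBBBDDDBBBDBBBDBBB
Step 4: DDDDBBBDBBBDBBBDDBBBDBBBDBBBDDBBBDBBBDBBBDDDDBBBDBBBDBBBDDBBBDBBBDBBBDDBBBDBBBDBBBDDDDDBBBDBBBDBBBDDBBBDBBBDBBBDDBBBDBBBDBBBDDDDBBBDBBBDBBBDDBBBDBBBDBBBDDBBBDBBBDBBB
Step 5: DDDDDBBBDBBBDBBBDDBBBDBBBDBBBDDBBBDBBBDBBBDDDBBBDBBBDBBBDDBBBDBBBDBBBDDBBBDBBBDBBBDDDBBBDBBBDBBBDDBBBDBBBDBBBDDBBBDBBBDBBBDDDDDBBBDBBBDBBBDDBBBDBBBDBBBDDBBBDBBBDBBBDDDBBBDBBBDBBBDDBBBDBBBDBBBDDBBBDBBBDBBBDDDBBBDBBBDBBBDDBBBDBBBDBBBDDBBBDBBBDBBBDDDDDDBBBDBBBDBBBDDBBBDBBBDBBBDDBBBDBBBDBBBDDDBBBDBBBDBBBDDBBBDBBBDBBBDDBBBDBBBDBBBDDDBBBDBBBDBBBDDBBBDBBBDBBBDDBBBDBBBDBBBDDDDDBBBDBBBDBBBDDBBBDBBBDBBBDDBBBDBBBDBBBDDDBBBDBBBDBBBDDBBBDBBBDBBBDDBBBDBBBDBBBDDDBBBDBBBDBBBDDBBBDBBBDBBBDDBBBDBBBDBBB

Answer: DDDDDBBBDBBBDBBBDDBBBDBBBDBBBDDBBBDBBBDBBBDDDBBBDBBBDBBBDDBBBDBBBDBBBDDBBBDBBBDBBBDDDBBBDBBBDBBBDDBBBDBBBDBBBDDBBBDBBBDBBBDDDDDBBBDBBBDBBBDDBBBDBBBDBBBDDBBBDBBBDBBBDDDBBBDBBBDBBBDDBBBDBBBDBBBDDBBBDBBBDBBBDDDBBBDBBBDBBBDDBBBDBBBDBBBDDBBBDBBBDBBBDDDDDDBBBDBBBDBBBDDBBBDBBBDBBBDDBBBDBBBDBBBDDDBBBDBBBDBBBDDBBBDBBBDBBBDDBBBDBBBDBBBDDDBBBDBBBDBBBDDBBBDBBBDBBBDDBBBDBBBDBBBDDDDDBBBDBBBDBBBDDBBBDBBBDBBBDDBBBDBBBDBBBDDDBBBDBBBDBBBDDBBBDBBBDBBBDDBBBDBBBDBBBDDDBBBDBBBDBBBDDBBBDBBBDBBBDDBBBDBBBDBBB


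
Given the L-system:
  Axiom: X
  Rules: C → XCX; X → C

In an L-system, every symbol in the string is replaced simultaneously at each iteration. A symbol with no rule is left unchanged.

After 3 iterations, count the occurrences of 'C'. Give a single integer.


Answer: 3

Derivation:
Step 0: X  (0 'C')
Step 1: C  (1 'C')
Step 2: XCX  (1 'C')
Step 3: CXCXC  (3 'C')


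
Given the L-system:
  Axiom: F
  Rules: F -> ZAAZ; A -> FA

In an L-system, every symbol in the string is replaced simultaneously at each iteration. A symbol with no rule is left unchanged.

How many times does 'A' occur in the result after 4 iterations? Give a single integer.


Answer: 10

Derivation:
Step 0: F  (0 'A')
Step 1: ZAAZ  (2 'A')
Step 2: ZFAFAZ  (2 'A')
Step 3: ZZAAZFAZAAZFAZ  (6 'A')
Step 4: ZZFAFAZZAAZFAZFAFAZZAAZFAZ  (10 'A')


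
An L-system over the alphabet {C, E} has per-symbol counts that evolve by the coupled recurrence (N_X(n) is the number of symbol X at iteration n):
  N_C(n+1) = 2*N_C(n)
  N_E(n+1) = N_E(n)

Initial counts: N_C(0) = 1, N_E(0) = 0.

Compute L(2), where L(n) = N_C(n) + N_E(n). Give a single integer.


Answer: 4

Derivation:
Step 0: N_C=1, N_E=0, L=1
Step 1: N_C=2, N_E=0, L=2
Step 2: N_C=4, N_E=0, L=4


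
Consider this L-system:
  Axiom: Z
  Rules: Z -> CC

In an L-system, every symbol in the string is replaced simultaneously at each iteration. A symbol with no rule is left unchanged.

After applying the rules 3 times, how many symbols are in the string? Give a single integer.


Step 0: length = 1
Step 1: length = 2
Step 2: length = 2
Step 3: length = 2

Answer: 2


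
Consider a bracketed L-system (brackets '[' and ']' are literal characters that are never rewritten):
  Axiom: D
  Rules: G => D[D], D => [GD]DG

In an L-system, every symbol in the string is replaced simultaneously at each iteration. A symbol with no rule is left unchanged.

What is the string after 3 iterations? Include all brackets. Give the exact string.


Step 0: D
Step 1: [GD]DG
Step 2: [D[D][GD]DG][GD]DGD[D]
Step 3: [[GD]DG[[GD]DG][D[D][GD]DG][GD]DGD[D]][D[D][GD]DG][GD]DGD[D][GD]DG[[GD]DG]

Answer: [[GD]DG[[GD]DG][D[D][GD]DG][GD]DGD[D]][D[D][GD]DG][GD]DGD[D][GD]DG[[GD]DG]


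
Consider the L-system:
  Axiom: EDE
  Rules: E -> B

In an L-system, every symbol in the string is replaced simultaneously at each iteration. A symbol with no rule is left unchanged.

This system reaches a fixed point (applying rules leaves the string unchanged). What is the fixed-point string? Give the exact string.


Step 0: EDE
Step 1: BDB
Step 2: BDB  (unchanged — fixed point at step 1)

Answer: BDB


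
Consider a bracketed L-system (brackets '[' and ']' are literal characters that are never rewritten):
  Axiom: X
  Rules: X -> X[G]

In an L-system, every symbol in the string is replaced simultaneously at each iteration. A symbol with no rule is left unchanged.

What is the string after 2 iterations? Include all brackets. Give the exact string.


Step 0: X
Step 1: X[G]
Step 2: X[G][G]

Answer: X[G][G]


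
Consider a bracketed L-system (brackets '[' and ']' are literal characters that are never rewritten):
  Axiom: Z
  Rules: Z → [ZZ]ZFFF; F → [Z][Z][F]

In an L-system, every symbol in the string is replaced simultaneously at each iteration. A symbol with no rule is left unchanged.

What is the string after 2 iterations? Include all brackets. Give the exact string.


Answer: [[ZZ]ZFFF[ZZ]ZFFF][ZZ]ZFFF[Z][Z][F][Z][Z][F][Z][Z][F]

Derivation:
Step 0: Z
Step 1: [ZZ]ZFFF
Step 2: [[ZZ]ZFFF[ZZ]ZFFF][ZZ]ZFFF[Z][Z][F][Z][Z][F][Z][Z][F]


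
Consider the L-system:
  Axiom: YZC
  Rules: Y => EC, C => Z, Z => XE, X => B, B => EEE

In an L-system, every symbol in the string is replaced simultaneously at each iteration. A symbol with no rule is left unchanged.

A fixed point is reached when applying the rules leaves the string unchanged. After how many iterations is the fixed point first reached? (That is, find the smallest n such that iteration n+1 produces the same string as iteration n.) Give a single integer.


Answer: 5

Derivation:
Step 0: YZC
Step 1: ECXEZ
Step 2: EZBEXE
Step 3: EXEEEEEBE
Step 4: EBEEEEEEEEE
Step 5: EEEEEEEEEEEEE
Step 6: EEEEEEEEEEEEE  (unchanged — fixed point at step 5)


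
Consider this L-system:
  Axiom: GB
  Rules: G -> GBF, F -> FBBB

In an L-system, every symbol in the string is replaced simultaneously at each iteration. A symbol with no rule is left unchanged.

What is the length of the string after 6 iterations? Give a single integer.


Step 0: length = 2
Step 1: length = 4
Step 2: length = 9
Step 3: length = 17
Step 4: length = 28
Step 5: length = 42
Step 6: length = 59

Answer: 59


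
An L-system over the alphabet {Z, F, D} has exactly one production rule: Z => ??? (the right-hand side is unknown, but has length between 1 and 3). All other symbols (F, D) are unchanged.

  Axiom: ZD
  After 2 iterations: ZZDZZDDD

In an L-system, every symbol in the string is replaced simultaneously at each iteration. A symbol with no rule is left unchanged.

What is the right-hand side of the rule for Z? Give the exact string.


Trying Z => ZZD:
  Step 0: ZD
  Step 1: ZZDD
  Step 2: ZZDZZDDD
Matches the given result.

Answer: ZZD


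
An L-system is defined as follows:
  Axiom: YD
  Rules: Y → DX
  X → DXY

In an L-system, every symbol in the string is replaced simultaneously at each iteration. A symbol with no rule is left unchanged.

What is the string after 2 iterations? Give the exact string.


Answer: DDXYD

Derivation:
Step 0: YD
Step 1: DXD
Step 2: DDXYD


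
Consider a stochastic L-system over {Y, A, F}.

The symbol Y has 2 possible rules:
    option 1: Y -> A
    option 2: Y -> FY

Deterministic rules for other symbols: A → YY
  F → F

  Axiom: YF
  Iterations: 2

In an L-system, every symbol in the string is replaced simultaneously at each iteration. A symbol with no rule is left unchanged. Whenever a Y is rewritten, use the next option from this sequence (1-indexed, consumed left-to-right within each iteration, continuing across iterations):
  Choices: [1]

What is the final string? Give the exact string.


Answer: YYF

Derivation:
Step 0: YF
Step 1: AF  (used choices [1])
Step 2: YYF  (used choices [])


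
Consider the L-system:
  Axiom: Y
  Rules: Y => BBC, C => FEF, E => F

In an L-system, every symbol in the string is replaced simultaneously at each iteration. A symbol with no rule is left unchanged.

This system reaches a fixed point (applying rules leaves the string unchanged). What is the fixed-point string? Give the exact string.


Answer: BBFFF

Derivation:
Step 0: Y
Step 1: BBC
Step 2: BBFEF
Step 3: BBFFF
Step 4: BBFFF  (unchanged — fixed point at step 3)


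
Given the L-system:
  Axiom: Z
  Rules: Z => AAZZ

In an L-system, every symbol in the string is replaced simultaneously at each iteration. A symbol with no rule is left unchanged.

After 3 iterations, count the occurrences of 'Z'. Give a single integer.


Step 0: Z  (1 'Z')
Step 1: AAZZ  (2 'Z')
Step 2: AAAAZZAAZZ  (4 'Z')
Step 3: AAAAAAZZAAZZAAAAZZAAZZ  (8 'Z')

Answer: 8


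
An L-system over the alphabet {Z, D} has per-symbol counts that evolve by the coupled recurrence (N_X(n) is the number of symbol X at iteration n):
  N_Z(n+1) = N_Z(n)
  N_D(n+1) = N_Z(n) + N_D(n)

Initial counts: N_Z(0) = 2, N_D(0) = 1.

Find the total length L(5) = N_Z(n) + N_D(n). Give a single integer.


Answer: 13

Derivation:
Step 0: N_Z=2, N_D=1, L=3
Step 1: N_Z=2, N_D=3, L=5
Step 2: N_Z=2, N_D=5, L=7
Step 3: N_Z=2, N_D=7, L=9
Step 4: N_Z=2, N_D=9, L=11
Step 5: N_Z=2, N_D=11, L=13


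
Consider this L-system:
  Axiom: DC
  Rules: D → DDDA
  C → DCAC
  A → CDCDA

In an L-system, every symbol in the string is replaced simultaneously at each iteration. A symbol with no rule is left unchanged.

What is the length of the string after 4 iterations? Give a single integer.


Step 0: length = 2
Step 1: length = 8
Step 2: length = 34
Step 3: length = 144
Step 4: length = 610

Answer: 610


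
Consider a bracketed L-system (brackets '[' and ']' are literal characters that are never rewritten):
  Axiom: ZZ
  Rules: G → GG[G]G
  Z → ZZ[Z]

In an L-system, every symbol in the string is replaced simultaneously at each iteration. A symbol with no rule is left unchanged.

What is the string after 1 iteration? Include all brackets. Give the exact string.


Step 0: ZZ
Step 1: ZZ[Z]ZZ[Z]

Answer: ZZ[Z]ZZ[Z]


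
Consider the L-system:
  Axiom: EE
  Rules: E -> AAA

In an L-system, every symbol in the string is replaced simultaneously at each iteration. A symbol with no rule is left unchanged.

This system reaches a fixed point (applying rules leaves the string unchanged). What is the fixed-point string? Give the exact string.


Step 0: EE
Step 1: AAAAAA
Step 2: AAAAAA  (unchanged — fixed point at step 1)

Answer: AAAAAA


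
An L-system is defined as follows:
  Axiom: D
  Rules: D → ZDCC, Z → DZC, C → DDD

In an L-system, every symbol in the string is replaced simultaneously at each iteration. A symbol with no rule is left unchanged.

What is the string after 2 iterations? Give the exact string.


Step 0: D
Step 1: ZDCC
Step 2: DZCZDCCDDDDDD

Answer: DZCZDCCDDDDDD


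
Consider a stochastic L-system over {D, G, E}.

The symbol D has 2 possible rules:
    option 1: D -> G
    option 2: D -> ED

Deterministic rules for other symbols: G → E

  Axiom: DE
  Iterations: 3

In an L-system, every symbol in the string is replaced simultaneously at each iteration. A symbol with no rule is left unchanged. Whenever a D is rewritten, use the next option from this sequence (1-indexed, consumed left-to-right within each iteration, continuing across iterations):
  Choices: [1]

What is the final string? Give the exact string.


Step 0: DE
Step 1: GE  (used choices [1])
Step 2: EE  (used choices [])
Step 3: EE  (used choices [])

Answer: EE


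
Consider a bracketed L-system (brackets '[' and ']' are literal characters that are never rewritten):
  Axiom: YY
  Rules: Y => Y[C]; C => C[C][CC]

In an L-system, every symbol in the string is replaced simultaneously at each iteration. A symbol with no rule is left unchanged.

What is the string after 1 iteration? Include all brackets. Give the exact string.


Answer: Y[C]Y[C]

Derivation:
Step 0: YY
Step 1: Y[C]Y[C]


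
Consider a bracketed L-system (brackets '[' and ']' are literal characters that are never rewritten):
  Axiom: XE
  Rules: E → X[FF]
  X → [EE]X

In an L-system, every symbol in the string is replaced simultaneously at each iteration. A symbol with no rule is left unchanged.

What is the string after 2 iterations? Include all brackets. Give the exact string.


Step 0: XE
Step 1: [EE]XX[FF]
Step 2: [X[FF]X[FF]][EE]X[EE]X[FF]

Answer: [X[FF]X[FF]][EE]X[EE]X[FF]


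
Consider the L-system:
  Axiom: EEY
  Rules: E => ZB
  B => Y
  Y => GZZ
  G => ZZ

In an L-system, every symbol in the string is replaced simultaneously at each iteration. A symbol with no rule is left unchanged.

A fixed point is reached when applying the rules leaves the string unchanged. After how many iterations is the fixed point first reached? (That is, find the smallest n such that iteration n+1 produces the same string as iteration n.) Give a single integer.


Step 0: EEY
Step 1: ZBZBGZZ
Step 2: ZYZYZZZZ
Step 3: ZGZZZGZZZZZZ
Step 4: ZZZZZZZZZZZZZZ
Step 5: ZZZZZZZZZZZZZZ  (unchanged — fixed point at step 4)

Answer: 4


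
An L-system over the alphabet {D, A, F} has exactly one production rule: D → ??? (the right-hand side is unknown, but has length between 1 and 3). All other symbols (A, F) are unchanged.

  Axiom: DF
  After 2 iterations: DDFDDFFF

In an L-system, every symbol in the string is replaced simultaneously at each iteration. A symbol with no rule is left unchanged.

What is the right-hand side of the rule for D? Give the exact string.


Answer: DDF

Derivation:
Trying D → DDF:
  Step 0: DF
  Step 1: DDFF
  Step 2: DDFDDFFF
Matches the given result.


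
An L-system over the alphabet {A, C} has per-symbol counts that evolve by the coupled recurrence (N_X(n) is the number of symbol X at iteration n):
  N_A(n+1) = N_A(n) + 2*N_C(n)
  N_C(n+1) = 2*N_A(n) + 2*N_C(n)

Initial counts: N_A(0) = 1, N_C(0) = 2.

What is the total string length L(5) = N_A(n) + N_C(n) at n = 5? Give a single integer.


Step 0: N_A=1, N_C=2, L=3
Step 1: N_A=5, N_C=6, L=11
Step 2: N_A=17, N_C=22, L=39
Step 3: N_A=61, N_C=78, L=139
Step 4: N_A=217, N_C=278, L=495
Step 5: N_A=773, N_C=990, L=1763

Answer: 1763


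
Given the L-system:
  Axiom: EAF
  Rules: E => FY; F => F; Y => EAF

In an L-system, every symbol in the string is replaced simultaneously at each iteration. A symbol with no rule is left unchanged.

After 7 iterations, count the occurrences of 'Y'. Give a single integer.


Step 0: EAF  (0 'Y')
Step 1: FYAF  (1 'Y')
Step 2: FEAFAF  (0 'Y')
Step 3: FFYAFAF  (1 'Y')
Step 4: FFEAFAFAF  (0 'Y')
Step 5: FFFYAFAFAF  (1 'Y')
Step 6: FFFEAFAFAFAF  (0 'Y')
Step 7: FFFFYAFAFAFAF  (1 'Y')

Answer: 1


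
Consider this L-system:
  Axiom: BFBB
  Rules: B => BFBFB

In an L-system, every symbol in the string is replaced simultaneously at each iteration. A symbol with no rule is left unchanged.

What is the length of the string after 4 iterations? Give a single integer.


Step 0: length = 4
Step 1: length = 16
Step 2: length = 52
Step 3: length = 160
Step 4: length = 484

Answer: 484


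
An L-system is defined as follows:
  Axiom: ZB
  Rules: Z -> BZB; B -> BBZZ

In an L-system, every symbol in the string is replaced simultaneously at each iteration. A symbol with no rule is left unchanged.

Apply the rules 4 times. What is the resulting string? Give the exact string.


Answer: BBZZBBZZBZBBZBBBZZBBZZBZBBZBBBZZBZBBBZZBBZZBZBBBZZBBZZBBZZBZBBZBBBZZBZBBBZZBBZZBBZZBZBBZBBBZZBBZZBZBBZBBBZZBBZZBZBBZBBBZZBZBBBZZBBZZBZBBBZZBBZZBBZZBZBBZBBBZZBBZZBZBBZBBBZZBZBBBZZBBZZBZBBBZZBBZZBBZZBZBBZBBBZZBBZZBZBBZBBBZZBZBBBZZBBZZBZBBBZZBBZZBBZZBZBBZBBBZZBZBBBZZBBZZBBZZBZBBZBBBZZBBZZBZBBZBBBZZBZBBBZZBBZZBBZZBZBBZB

Derivation:
Step 0: ZB
Step 1: BZBBBZZ
Step 2: BBZZBZBBBZZBBZZBBZZBZBBZB
Step 3: BBZZBBZZBZBBZBBBZZBZBBBZZBBZZBBZZBZBBZBBBZZBBZZBZBBZBBBZZBBZZBZBBZBBBZZBZBBBZZBBZZBZBBBZZ
Step 4: BBZZBBZZBZBBZBBBZZBBZZBZBBZBBBZZBZBBBZZBBZZBZBBBZZBBZZBBZZBZBBZBBBZZBZBBBZZBBZZBBZZBZBBZBBBZZBBZZBZBBZBBBZZBBZZBZBBZBBBZZBZBBBZZBBZZBZBBBZZBBZZBBZZBZBBZBBBZZBBZZBZBBZBBBZZBZBBBZZBBZZBZBBBZZBBZZBBZZBZBBZBBBZZBBZZBZBBZBBBZZBZBBBZZBBZZBZBBBZZBBZZBBZZBZBBZBBBZZBZBBBZZBBZZBBZZBZBBZBBBZZBBZZBZBBZBBBZZBZBBBZZBBZZBBZZBZBBZB


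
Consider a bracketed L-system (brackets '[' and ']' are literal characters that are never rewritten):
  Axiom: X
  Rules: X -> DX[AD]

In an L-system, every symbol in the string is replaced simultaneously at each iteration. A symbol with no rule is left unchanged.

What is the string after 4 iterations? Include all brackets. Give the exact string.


Answer: DDDDX[AD][AD][AD][AD]

Derivation:
Step 0: X
Step 1: DX[AD]
Step 2: DDX[AD][AD]
Step 3: DDDX[AD][AD][AD]
Step 4: DDDDX[AD][AD][AD][AD]


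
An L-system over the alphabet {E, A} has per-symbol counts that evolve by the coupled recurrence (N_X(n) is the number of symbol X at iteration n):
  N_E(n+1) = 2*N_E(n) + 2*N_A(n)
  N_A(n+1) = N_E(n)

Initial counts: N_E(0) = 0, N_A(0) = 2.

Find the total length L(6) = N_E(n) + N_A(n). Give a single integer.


Step 0: N_E=0, N_A=2, L=2
Step 1: N_E=4, N_A=0, L=4
Step 2: N_E=8, N_A=4, L=12
Step 3: N_E=24, N_A=8, L=32
Step 4: N_E=64, N_A=24, L=88
Step 5: N_E=176, N_A=64, L=240
Step 6: N_E=480, N_A=176, L=656

Answer: 656


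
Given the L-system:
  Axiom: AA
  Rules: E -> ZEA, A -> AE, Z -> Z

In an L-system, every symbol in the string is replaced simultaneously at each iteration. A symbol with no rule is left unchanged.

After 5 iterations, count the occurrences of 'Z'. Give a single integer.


Step 0: AA  (0 'Z')
Step 1: AEAE  (0 'Z')
Step 2: AEZEAAEZEA  (2 'Z')
Step 3: AEZEAZZEAAEAEZEAZZEAAE  (6 'Z')
Step 4: AEZEAZZEAAEZZZEAAEAEZEAAEZEAZZEAAEZZZEAAEAEZEA  (14 'Z')
Step 5: AEZEAZZEAAEZZZEAAEAEZEAZZZZEAAEAEZEAAEZEAZZEAAEAEZEAZZEAAEZZZEAAEAEZEAZZZZEAAEAEZEAAEZEAZZEAAE  (30 'Z')

Answer: 30


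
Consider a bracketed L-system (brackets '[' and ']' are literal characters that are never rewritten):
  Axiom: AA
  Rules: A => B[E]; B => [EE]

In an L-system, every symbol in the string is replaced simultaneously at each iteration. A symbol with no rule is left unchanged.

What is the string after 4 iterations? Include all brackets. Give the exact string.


Step 0: AA
Step 1: B[E]B[E]
Step 2: [EE][E][EE][E]
Step 3: [EE][E][EE][E]
Step 4: [EE][E][EE][E]

Answer: [EE][E][EE][E]


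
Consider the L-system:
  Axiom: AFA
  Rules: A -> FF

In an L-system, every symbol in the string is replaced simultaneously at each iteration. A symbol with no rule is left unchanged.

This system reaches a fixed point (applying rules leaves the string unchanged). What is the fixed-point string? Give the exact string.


Answer: FFFFF

Derivation:
Step 0: AFA
Step 1: FFFFF
Step 2: FFFFF  (unchanged — fixed point at step 1)


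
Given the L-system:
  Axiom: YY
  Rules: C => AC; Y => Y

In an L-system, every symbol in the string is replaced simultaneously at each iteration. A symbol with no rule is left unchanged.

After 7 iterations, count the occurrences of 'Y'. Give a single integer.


Answer: 2

Derivation:
Step 0: YY  (2 'Y')
Step 1: YY  (2 'Y')
Step 2: YY  (2 'Y')
Step 3: YY  (2 'Y')
Step 4: YY  (2 'Y')
Step 5: YY  (2 'Y')
Step 6: YY  (2 'Y')
Step 7: YY  (2 'Y')


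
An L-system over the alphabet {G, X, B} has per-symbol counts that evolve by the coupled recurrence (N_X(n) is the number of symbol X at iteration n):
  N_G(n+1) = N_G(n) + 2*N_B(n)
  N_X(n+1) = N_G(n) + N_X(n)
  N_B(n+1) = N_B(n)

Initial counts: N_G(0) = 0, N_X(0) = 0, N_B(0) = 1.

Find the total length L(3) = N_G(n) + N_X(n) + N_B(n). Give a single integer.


Answer: 13

Derivation:
Step 0: N_G=0, N_X=0, N_B=1, L=1
Step 1: N_G=2, N_X=0, N_B=1, L=3
Step 2: N_G=4, N_X=2, N_B=1, L=7
Step 3: N_G=6, N_X=6, N_B=1, L=13


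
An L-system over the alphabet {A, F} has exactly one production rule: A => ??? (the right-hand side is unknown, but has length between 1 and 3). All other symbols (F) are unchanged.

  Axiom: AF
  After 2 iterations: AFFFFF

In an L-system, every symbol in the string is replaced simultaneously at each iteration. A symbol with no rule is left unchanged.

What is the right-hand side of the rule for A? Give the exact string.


Answer: AFF

Derivation:
Trying A => AFF:
  Step 0: AF
  Step 1: AFFF
  Step 2: AFFFFF
Matches the given result.


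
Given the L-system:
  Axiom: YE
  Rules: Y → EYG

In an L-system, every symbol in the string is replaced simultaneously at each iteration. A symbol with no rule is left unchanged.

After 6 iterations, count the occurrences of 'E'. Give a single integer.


Answer: 7

Derivation:
Step 0: YE  (1 'E')
Step 1: EYGE  (2 'E')
Step 2: EEYGGE  (3 'E')
Step 3: EEEYGGGE  (4 'E')
Step 4: EEEEYGGGGE  (5 'E')
Step 5: EEEEEYGGGGGE  (6 'E')
Step 6: EEEEEEYGGGGGGE  (7 'E')


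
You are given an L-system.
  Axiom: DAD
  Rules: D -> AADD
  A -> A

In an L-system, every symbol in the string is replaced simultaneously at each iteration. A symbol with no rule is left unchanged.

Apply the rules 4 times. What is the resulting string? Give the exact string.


Answer: AAAAAAAADDAADDAAAADDAADDAAAAAADDAADDAAAADDAADDAAAAAAAAADDAADDAAAADDAADDAAAAAADDAADDAAAADDAADD

Derivation:
Step 0: DAD
Step 1: AADDAAADD
Step 2: AAAADDAADDAAAAADDAADD
Step 3: AAAAAADDAADDAAAADDAADDAAAAAAADDAADDAAAADDAADD
Step 4: AAAAAAAADDAADDAAAADDAADDAAAAAADDAADDAAAADDAADDAAAAAAAAADDAADDAAAADDAADDAAAAAADDAADDAAAADDAADD


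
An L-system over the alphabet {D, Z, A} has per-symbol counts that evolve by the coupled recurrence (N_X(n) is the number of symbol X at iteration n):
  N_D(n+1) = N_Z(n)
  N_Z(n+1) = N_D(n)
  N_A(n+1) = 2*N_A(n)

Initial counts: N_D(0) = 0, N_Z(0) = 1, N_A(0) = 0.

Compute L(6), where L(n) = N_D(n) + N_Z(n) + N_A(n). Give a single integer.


Step 0: N_D=0, N_Z=1, N_A=0, L=1
Step 1: N_D=1, N_Z=0, N_A=0, L=1
Step 2: N_D=0, N_Z=1, N_A=0, L=1
Step 3: N_D=1, N_Z=0, N_A=0, L=1
Step 4: N_D=0, N_Z=1, N_A=0, L=1
Step 5: N_D=1, N_Z=0, N_A=0, L=1
Step 6: N_D=0, N_Z=1, N_A=0, L=1

Answer: 1


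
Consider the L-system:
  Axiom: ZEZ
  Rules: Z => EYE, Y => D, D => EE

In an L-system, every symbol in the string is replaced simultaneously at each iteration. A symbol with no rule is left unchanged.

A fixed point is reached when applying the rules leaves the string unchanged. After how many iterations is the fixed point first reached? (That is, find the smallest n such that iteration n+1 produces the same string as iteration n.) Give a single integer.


Answer: 3

Derivation:
Step 0: ZEZ
Step 1: EYEEEYE
Step 2: EDEEEDE
Step 3: EEEEEEEEE
Step 4: EEEEEEEEE  (unchanged — fixed point at step 3)


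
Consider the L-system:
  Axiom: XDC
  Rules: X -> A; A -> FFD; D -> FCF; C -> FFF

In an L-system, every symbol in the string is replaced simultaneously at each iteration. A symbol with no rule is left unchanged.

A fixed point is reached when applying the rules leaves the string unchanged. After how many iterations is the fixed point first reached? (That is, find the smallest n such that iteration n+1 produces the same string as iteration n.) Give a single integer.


Step 0: XDC
Step 1: AFCFFFF
Step 2: FFDFFFFFFFF
Step 3: FFFCFFFFFFFFF
Step 4: FFFFFFFFFFFFFFF
Step 5: FFFFFFFFFFFFFFF  (unchanged — fixed point at step 4)

Answer: 4


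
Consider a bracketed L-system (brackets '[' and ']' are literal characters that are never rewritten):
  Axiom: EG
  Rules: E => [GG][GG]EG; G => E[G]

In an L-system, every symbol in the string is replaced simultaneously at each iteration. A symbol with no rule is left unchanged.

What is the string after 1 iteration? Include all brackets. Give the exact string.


Answer: [GG][GG]EGE[G]

Derivation:
Step 0: EG
Step 1: [GG][GG]EGE[G]


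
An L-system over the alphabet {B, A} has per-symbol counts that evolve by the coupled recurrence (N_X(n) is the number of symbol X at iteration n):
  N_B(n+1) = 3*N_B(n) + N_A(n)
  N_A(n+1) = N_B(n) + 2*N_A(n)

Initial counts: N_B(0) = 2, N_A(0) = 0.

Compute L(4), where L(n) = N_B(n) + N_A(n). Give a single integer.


Answer: 400

Derivation:
Step 0: N_B=2, N_A=0, L=2
Step 1: N_B=6, N_A=2, L=8
Step 2: N_B=20, N_A=10, L=30
Step 3: N_B=70, N_A=40, L=110
Step 4: N_B=250, N_A=150, L=400
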